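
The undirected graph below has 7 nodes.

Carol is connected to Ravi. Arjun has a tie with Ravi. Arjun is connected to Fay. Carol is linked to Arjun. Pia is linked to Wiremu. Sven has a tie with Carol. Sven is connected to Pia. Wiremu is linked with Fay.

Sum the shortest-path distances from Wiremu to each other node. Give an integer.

Distances from Wiremu: Arjun:2, Carol:3, Fay:1, Pia:1, Ravi:3, Sven:2.
Sum = 2 + 3 + 1 + 1 + 3 + 2 = 12.

12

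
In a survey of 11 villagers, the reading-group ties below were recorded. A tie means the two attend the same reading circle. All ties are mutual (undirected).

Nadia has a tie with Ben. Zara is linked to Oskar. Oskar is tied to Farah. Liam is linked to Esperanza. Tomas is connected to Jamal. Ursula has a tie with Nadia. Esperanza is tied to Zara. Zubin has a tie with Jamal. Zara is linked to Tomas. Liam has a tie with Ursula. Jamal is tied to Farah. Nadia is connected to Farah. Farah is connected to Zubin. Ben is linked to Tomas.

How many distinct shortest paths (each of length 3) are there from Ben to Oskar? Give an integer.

2

The shortest distance is 3. The length-3 paths are: Ben–Tomas–Zara–Oskar; Ben–Nadia–Farah–Oskar.
That gives 2 distinct shortest paths.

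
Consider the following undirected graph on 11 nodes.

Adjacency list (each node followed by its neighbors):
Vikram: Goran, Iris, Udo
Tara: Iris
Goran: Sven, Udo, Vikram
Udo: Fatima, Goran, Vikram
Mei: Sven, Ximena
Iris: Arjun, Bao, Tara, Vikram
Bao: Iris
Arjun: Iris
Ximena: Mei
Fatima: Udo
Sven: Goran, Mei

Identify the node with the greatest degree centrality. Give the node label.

Iris

Degrees — Arjun:1, Bao:1, Fatima:1, Goran:3, Iris:4, Mei:2, Sven:2, Tara:1, Udo:3, Vikram:3, Ximena:1.
The maximum is 4, attained only by Iris.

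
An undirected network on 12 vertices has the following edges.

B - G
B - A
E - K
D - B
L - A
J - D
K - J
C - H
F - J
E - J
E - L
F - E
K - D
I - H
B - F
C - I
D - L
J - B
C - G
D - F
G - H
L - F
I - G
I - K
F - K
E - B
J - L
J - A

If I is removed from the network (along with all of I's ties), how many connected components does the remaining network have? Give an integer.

1

I's neighbors (C, G, H, and K) remain reachable from one another through other ties, so the rest of the network stays in one piece.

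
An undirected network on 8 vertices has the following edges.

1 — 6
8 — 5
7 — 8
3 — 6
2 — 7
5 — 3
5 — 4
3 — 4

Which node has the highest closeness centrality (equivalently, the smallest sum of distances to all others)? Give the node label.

5

Farness (sum of distances to all others) for each node — 1:24, 2:25, 3:14, 4:16, 5:13, 6:18, 7:19, 8:15.
The smallest farness is 13, for 5, so 5 has the highest closeness.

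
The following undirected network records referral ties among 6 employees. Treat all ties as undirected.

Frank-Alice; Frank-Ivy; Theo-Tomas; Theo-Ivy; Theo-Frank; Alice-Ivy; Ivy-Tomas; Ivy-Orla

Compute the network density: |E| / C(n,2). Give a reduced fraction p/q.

There are 8 edges and 6 nodes, so the maximum possible is C(6,2) = 15.
Density = 8/15.

8/15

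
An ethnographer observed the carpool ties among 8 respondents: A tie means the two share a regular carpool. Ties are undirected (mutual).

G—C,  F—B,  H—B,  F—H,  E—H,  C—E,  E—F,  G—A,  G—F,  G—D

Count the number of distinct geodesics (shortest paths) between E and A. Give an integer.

The shortest distance is 3. The length-3 paths are: E–C–G–A; E–F–G–A.
That gives 2 distinct shortest paths.

2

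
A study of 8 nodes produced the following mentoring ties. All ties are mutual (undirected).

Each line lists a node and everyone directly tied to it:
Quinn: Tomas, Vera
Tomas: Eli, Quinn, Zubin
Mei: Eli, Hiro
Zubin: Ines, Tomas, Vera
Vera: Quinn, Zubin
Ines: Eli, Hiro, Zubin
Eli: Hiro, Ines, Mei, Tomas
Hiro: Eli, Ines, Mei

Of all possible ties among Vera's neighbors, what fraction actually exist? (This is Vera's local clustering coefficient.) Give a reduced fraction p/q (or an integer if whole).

Vera's neighbors: Quinn and Zubin (k = 2).
Possible neighbor pairs: C(2,2) = 1. Edges among them: none → e = 0.
Clustering(Vera) = 0/1.

0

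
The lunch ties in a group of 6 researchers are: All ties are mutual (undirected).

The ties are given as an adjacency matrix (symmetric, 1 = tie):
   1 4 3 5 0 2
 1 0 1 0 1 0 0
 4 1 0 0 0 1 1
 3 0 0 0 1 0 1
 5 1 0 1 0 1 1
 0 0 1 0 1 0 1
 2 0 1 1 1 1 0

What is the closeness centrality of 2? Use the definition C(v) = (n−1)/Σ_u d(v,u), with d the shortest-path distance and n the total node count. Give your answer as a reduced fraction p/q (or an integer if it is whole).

Distances from 2: 0:1, 1:2, 3:1, 4:1, 5:1. Sum = 6.
n = 6, so closeness = 5/6.

5/6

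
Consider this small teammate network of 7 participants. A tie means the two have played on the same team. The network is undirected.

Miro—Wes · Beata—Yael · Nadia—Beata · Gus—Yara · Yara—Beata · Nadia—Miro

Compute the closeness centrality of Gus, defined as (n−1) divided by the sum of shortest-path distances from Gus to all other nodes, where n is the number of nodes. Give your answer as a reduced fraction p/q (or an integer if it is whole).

Distances from Gus: Beata:2, Miro:4, Nadia:3, Wes:5, Yael:3, Yara:1. Sum = 18.
n = 7, so closeness = 6/18 = 1/3.

1/3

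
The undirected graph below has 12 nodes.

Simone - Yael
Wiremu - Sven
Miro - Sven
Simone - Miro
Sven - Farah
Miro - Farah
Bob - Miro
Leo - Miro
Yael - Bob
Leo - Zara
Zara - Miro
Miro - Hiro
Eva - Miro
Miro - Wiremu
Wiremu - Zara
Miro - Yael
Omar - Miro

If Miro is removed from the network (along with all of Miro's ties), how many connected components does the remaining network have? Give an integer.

Without Miro, the remaining ties split the others into: {Farah, Leo, Sven, Wiremu, Zara}; {Bob, Simone, Yael}; {Eva}; {Hiro}; {Omar}.
That's 5 separate components.

5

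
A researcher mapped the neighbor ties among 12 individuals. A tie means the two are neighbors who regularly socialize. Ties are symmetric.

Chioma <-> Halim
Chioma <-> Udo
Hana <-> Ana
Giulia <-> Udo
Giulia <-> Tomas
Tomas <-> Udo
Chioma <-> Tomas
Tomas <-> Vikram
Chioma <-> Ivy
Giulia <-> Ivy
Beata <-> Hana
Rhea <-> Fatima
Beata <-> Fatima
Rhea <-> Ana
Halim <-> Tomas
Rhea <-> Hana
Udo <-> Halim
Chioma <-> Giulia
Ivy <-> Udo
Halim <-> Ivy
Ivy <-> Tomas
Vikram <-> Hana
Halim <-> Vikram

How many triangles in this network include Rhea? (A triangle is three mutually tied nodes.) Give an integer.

1

Rhea's neighbors: Ana, Fatima, and Hana.
Neighbor pairs that are themselves tied: Rhea–Ana–Hana. Each forms one triangle with Rhea, for 1 in total.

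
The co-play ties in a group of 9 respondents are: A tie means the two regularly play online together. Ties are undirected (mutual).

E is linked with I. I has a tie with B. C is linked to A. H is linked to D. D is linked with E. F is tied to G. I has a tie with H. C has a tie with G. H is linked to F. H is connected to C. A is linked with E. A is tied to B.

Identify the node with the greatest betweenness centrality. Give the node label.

Unnormalized betweenness of each node: A:29/6, B:1/2, C:13/2, D:1, E:8/3, F:3/2, G:1, H:59/6, I:25/6.
H has the largest value, 59/6, making it the main broker — the node through which the most shortest paths run.

H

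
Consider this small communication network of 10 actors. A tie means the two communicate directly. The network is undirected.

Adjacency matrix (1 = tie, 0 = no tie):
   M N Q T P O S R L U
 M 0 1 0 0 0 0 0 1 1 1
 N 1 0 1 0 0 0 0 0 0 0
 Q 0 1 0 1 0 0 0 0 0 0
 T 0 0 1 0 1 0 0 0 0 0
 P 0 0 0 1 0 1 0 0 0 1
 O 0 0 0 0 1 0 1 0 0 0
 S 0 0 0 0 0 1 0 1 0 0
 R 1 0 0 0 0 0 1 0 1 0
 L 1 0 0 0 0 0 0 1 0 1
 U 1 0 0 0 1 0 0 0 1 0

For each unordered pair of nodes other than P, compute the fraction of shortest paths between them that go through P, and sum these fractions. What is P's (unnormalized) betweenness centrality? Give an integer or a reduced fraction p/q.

41/4

Pairs whose geodesics pass through P — M–T: 1/2; M–O: 1/2; N–O: 2/3; Q–O: 1; Q–S: 1/2; Q–U: 1/2; T–O: 1; T–S: 1; T–R: 3/4; T–L: 1; T–U: 1; O–L: 1/2; O–U: 1; S–U: 1/3.
All other pairs contribute 0.
Summing the contributions gives betweenness(P) = 41/4.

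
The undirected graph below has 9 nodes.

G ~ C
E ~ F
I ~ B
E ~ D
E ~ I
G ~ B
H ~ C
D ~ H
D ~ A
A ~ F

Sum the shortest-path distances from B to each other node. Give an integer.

Distances from B: A:4, C:2, D:3, E:2, F:3, G:1, H:3, I:1.
Sum = 4 + 2 + 3 + 2 + 3 + 1 + 3 + 1 = 19.

19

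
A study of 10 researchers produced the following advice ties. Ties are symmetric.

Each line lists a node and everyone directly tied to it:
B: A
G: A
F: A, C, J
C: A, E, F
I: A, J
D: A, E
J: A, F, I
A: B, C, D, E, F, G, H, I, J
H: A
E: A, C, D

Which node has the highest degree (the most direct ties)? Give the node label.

Degrees — A:9, B:1, C:3, D:2, E:3, F:3, G:1, H:1, I:2, J:3.
The maximum is 9, attained only by A.

A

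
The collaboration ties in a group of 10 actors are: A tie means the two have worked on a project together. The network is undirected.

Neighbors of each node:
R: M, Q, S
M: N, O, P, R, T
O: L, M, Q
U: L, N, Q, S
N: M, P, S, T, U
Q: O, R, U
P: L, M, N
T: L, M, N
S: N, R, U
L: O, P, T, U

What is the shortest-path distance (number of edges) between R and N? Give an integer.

One shortest route is R – M – N, which uses 2 edges, and R and N are not directly tied, so nothing shorter exists. So d(R,N) = 2.

2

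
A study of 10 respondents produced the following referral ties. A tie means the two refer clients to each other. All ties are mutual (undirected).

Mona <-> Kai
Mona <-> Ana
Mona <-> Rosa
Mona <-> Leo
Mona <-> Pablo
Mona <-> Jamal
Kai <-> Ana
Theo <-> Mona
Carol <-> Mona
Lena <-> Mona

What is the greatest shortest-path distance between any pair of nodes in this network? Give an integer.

2

Eccentricity of each node (its greatest distance to any other): Ana:2, Carol:2, Jamal:2, Kai:2, Lena:2, Leo:2, Mona:1, Pablo:2, Rosa:2, Theo:2.
The maximum eccentricity is 2, realized for instance by the pair Pablo–Lena via Pablo – Mona – Lena. So the diameter is 2.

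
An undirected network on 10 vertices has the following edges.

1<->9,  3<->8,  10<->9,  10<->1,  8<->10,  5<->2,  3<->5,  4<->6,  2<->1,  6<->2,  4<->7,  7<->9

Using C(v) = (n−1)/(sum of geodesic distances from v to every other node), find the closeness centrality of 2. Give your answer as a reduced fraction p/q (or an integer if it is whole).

9/17

Distances from 2: 1:1, 3:2, 4:2, 5:1, 6:1, 7:3, 8:3, 9:2, 10:2. Sum = 17.
n = 10, so closeness = 9/17.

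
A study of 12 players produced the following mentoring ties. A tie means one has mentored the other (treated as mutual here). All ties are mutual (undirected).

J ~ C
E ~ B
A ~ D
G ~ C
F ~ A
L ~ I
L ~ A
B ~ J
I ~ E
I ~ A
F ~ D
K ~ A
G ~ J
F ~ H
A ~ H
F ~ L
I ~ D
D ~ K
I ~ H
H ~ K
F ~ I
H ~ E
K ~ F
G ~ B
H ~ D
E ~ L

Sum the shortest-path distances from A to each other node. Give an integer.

Distances from A: B:3, C:5, D:1, E:2, F:1, G:4, H:1, I:1, J:4, K:1, L:1.
Sum = 3 + 5 + 1 + 2 + 1 + 4 + 1 + 1 + 4 + 1 + 1 = 24.

24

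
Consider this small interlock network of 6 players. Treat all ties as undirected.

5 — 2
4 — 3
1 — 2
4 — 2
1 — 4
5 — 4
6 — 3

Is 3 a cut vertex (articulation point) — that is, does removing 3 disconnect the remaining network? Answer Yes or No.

Removing 3 leaves {6} with no path to {1, 2, 4, and 5}, so the network splits into 2 components. 3 is a cut vertex.

Yes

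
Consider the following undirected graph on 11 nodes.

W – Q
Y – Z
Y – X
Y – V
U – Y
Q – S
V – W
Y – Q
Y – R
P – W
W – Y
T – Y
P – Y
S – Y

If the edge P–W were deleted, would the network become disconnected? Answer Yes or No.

Even without that edge, P still reaches W via P – Y – W, so the network stays connected. Not a bridge.

No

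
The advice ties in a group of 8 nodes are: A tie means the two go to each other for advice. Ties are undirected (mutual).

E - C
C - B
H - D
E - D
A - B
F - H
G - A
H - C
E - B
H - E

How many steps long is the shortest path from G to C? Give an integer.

3

One shortest route is G – A – B – C, which uses 3 edges, and at distance 2 from G we only reach {B}, which does not include C. So d(G,C) = 3.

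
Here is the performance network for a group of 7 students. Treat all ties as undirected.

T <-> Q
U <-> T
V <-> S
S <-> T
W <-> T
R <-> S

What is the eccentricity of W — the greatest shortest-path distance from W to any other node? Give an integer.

Distances from W: Q:2, R:3, S:2, T:1, U:2, V:3.
The largest is 3 (to V and R), so the eccentricity of W is 3.

3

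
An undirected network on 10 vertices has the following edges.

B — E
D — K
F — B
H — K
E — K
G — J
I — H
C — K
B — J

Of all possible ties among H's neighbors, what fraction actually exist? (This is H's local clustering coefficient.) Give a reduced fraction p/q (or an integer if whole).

H's neighbors: I and K (k = 2).
Possible neighbor pairs: C(2,2) = 1. Edges among them: none → e = 0.
Clustering(H) = 0/1.

0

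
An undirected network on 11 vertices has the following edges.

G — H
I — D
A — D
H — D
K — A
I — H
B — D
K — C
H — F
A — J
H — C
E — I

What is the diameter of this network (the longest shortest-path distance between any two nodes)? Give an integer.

4

Eccentricity of each node (its greatest distance to any other): A:3, B:3, C:3, D:2, E:4, F:4, G:4, H:3, I:3, J:4, K:4.
The maximum eccentricity is 4, realized for instance by the pair K–E via K – A – D – I – E. So the diameter is 4.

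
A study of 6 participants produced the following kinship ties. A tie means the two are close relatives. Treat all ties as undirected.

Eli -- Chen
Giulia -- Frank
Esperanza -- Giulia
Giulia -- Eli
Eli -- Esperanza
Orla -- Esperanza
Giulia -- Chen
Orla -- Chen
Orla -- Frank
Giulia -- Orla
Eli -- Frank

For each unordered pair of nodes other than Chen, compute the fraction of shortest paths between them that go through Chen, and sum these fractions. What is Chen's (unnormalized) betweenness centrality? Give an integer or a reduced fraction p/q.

1/4

Pairs whose geodesics pass through Chen — Eli–Orla: 1/4.
All other pairs contribute 0.
Summing the contributions gives betweenness(Chen) = 1/4.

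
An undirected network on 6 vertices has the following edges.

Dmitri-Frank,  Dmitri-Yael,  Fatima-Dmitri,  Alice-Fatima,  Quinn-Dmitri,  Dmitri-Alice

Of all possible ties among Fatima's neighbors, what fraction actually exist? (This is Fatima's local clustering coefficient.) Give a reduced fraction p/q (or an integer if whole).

Fatima's neighbors: Alice and Dmitri (k = 2).
Possible neighbor pairs: C(2,2) = 1. Edges among them: Alice–Dmitri → e = 1.
Clustering(Fatima) = 1/1.

1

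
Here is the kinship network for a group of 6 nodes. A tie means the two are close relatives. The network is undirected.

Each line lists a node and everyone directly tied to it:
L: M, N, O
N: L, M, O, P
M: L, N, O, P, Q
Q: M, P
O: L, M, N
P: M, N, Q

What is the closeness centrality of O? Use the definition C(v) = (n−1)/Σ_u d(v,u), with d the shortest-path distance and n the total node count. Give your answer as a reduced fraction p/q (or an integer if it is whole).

5/7

Distances from O: L:1, M:1, N:1, P:2, Q:2. Sum = 7.
n = 6, so closeness = 5/7.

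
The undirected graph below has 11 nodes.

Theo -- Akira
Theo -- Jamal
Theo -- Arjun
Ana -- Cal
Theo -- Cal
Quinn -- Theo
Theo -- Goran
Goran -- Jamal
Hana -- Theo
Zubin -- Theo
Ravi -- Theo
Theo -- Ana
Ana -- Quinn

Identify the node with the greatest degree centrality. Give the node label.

Degrees — Akira:1, Ana:3, Arjun:1, Cal:2, Goran:2, Hana:1, Jamal:2, Quinn:2, Ravi:1, Theo:10, Zubin:1.
The maximum is 10, attained only by Theo.

Theo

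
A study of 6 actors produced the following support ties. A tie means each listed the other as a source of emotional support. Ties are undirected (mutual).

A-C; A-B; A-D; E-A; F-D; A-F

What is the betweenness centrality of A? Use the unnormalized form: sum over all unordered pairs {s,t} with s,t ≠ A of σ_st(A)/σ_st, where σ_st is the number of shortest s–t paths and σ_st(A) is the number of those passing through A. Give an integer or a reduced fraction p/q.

9

Pairs whose geodesics pass through A — B–F: 1; B–D: 1; B–E: 1; B–C: 1; F–E: 1; F–C: 1; D–E: 1; D–C: 1; E–C: 1.
All other pairs contribute 0.
Summing the contributions gives betweenness(A) = 9.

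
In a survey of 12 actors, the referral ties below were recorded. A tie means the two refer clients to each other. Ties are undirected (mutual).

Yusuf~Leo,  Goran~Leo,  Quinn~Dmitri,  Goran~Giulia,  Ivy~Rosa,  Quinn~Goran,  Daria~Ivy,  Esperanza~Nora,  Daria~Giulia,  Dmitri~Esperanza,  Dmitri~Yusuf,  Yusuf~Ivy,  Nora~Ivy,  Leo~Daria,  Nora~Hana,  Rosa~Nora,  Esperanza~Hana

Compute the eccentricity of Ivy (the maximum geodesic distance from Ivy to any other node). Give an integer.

3

Distances from Ivy: Daria:1, Dmitri:2, Esperanza:2, Giulia:2, Goran:3, Hana:2, Leo:2, Nora:1, Quinn:3, Rosa:1, Yusuf:1.
The largest is 3 (to Goran and Quinn), so the eccentricity of Ivy is 3.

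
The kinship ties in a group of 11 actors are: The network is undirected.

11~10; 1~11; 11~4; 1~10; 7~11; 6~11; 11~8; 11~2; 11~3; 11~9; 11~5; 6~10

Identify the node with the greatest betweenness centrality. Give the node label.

Unnormalized betweenness of each node: 1:0, 2:0, 3:0, 4:0, 5:0, 6:0, 7:0, 8:0, 9:0, 10:1/2, 11:85/2.
11 has the largest value, 85/2, making it the main broker — the node through which the most shortest paths run.

11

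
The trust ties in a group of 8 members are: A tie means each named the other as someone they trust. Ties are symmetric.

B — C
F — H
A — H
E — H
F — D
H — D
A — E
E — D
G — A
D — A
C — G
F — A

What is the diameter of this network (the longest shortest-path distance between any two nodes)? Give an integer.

4

Eccentricity of each node (its greatest distance to any other): A:3, B:4, C:3, D:4, E:4, F:4, G:2, H:4.
The maximum eccentricity is 4, realized for instance by the pair D–B via D – A – G – C – B. So the diameter is 4.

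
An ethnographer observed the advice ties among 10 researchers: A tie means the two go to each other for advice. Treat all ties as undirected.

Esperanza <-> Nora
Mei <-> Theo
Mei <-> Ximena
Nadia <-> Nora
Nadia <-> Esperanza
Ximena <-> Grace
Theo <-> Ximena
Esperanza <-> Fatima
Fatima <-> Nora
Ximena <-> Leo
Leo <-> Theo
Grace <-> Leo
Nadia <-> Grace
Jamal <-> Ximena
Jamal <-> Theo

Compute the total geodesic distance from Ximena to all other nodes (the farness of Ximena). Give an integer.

Distances from Ximena: Esperanza:3, Fatima:4, Grace:1, Jamal:1, Leo:1, Mei:1, Nadia:2, Nora:3, Theo:1.
Sum = 3 + 4 + 1 + 1 + 1 + 1 + 2 + 3 + 1 = 17.

17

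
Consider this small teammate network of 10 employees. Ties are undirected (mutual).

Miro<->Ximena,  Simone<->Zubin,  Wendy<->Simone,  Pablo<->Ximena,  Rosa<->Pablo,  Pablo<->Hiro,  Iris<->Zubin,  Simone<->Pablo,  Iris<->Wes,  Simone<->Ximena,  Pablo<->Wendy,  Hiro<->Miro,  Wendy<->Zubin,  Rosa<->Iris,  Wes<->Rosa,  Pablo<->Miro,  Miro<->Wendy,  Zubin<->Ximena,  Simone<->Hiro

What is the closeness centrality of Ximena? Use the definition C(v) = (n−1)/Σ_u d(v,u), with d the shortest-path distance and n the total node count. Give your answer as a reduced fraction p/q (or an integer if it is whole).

3/5

Distances from Ximena: Hiro:2, Iris:2, Miro:1, Pablo:1, Rosa:2, Simone:1, Wendy:2, Wes:3, Zubin:1. Sum = 15.
n = 10, so closeness = 9/15 = 3/5.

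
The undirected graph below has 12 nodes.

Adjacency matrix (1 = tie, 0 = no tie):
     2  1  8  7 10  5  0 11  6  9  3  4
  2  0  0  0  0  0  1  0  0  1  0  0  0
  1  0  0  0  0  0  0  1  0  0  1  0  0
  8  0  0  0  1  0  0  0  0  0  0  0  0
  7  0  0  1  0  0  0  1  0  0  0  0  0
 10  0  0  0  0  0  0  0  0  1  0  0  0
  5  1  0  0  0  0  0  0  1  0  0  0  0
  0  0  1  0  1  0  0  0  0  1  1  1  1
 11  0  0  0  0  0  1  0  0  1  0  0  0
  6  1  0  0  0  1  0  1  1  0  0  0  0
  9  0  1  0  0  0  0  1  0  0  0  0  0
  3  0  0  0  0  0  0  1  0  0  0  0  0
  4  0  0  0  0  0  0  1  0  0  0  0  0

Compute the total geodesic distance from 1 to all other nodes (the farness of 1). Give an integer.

Distances from 1: 0:1, 2:3, 3:2, 4:2, 5:4, 6:2, 7:2, 8:3, 9:1, 10:3, 11:3.
Sum = 1 + 3 + 2 + 2 + 4 + 2 + 2 + 3 + 1 + 3 + 3 = 26.

26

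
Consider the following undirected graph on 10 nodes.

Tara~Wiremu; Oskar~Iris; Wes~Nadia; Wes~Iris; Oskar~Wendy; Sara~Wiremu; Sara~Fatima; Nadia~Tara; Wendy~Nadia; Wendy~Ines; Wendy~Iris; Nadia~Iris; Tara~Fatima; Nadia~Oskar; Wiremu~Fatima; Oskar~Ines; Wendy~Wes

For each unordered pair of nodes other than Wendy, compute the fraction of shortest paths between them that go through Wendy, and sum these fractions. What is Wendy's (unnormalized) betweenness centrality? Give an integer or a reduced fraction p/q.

Pairs whose geodesics pass through Wendy — Wiremu–Ines: 1/2; Tara–Ines: 1/2; Fatima–Ines: 1/2; Sara–Ines: 2/4; Iris–Ines: 1/2; Nadia–Ines: 1/2; Wes–Oskar: 1/3; Wes–Ines: 1.
All other pairs contribute 0.
Summing the contributions gives betweenness(Wendy) = 13/3.

13/3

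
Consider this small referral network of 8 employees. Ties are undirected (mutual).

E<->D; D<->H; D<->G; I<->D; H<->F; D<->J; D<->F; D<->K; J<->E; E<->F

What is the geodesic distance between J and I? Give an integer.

One shortest route is J – D – I, which uses 2 edges, and J and I are not directly tied, so nothing shorter exists. So d(J,I) = 2.

2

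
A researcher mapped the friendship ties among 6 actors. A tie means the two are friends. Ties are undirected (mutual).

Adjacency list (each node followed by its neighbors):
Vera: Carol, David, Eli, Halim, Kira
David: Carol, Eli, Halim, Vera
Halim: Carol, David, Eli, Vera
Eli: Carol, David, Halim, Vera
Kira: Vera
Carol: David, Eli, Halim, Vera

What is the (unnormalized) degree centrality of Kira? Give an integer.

Kira is directly tied to Vera. That is 1 neighbor, so the degree of Kira is 1.

1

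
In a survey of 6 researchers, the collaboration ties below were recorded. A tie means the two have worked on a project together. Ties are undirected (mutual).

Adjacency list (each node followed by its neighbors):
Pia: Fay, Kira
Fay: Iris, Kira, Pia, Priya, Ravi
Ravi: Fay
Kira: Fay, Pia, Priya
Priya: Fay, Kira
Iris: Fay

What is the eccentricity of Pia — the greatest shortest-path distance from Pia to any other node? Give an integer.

Distances from Pia: Fay:1, Iris:2, Kira:1, Priya:2, Ravi:2.
The largest is 2 (to Iris, Ravi, and Priya), so the eccentricity of Pia is 2.

2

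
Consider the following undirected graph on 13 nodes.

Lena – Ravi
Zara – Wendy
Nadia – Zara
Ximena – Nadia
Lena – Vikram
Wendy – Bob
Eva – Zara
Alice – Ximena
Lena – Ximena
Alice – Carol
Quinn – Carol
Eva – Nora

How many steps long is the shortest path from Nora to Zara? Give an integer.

2

One shortest route is Nora – Eva – Zara, which uses 2 edges, and Nora and Zara are not directly tied, so nothing shorter exists. So d(Nora,Zara) = 2.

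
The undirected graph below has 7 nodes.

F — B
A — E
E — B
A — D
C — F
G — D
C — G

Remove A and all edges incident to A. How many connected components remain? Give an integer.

A's neighbors (D and E) remain reachable from one another through other ties, so the rest of the network stays in one piece.

1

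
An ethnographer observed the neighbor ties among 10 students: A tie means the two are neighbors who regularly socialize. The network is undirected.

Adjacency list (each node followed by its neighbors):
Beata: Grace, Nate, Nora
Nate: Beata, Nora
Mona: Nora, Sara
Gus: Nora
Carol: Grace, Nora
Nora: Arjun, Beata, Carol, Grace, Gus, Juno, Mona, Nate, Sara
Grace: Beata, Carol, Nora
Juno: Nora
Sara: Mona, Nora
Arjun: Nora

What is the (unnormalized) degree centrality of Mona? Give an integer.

Mona is directly tied to Nora and Sara. That is 2 neighbors, so the degree of Mona is 2.

2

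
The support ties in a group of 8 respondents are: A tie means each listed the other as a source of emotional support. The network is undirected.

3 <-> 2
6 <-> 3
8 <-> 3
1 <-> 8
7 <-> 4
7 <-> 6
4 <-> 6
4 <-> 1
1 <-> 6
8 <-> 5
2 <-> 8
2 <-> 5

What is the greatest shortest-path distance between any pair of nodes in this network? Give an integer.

4

Eccentricity of each node (its greatest distance to any other): 1:2, 2:3, 3:2, 4:3, 5:4, 6:3, 7:4, 8:3.
The maximum eccentricity is 4, realized for instance by the pair 7–5 via 7 – 4 – 1 – 8 – 5. So the diameter is 4.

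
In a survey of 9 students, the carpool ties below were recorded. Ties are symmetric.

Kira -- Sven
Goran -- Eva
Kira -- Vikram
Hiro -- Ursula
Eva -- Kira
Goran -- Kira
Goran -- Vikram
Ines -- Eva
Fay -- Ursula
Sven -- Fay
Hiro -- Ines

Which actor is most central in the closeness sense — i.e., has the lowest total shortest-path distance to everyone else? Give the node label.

Farness (sum of distances to all others) for each node — Eva:15, Fay:18, Goran:17, Hiro:19, Ines:17, Kira:14, Sven:16, Ursula:20, Vikram:20.
The smallest farness is 14, for Kira, so Kira has the highest closeness.

Kira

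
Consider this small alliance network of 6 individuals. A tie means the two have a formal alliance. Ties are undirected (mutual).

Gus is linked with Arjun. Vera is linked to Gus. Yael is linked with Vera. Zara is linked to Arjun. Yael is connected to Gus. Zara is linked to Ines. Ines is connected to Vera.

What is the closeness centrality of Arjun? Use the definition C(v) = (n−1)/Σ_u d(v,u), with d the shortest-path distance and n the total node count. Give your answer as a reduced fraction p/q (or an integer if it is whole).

Distances from Arjun: Gus:1, Ines:2, Vera:2, Yael:2, Zara:1. Sum = 8.
n = 6, so closeness = 5/8.

5/8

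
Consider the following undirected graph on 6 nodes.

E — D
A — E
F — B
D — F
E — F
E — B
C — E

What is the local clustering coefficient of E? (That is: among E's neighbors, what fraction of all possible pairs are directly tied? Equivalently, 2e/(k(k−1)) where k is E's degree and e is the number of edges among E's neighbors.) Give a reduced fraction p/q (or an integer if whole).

1/5

E's neighbors: A, B, C, D, and F (k = 5).
Possible neighbor pairs: C(5,2) = 10. Edges among them: B–F, D–F → e = 2.
Clustering(E) = 2/10 = 1/5.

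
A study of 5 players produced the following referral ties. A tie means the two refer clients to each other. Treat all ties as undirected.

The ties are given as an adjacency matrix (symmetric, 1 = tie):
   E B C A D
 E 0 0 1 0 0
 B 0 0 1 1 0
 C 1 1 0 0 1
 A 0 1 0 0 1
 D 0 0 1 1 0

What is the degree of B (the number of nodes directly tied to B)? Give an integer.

B is directly tied to A and C. That is 2 neighbors, so the degree of B is 2.

2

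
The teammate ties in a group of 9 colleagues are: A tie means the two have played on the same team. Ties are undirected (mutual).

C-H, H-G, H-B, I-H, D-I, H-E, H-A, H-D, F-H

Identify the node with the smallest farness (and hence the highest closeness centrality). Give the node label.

Farness (sum of distances to all others) for each node — A:15, B:15, C:15, D:14, E:15, F:15, G:15, H:8, I:14.
The smallest farness is 8, for H, so H has the highest closeness.

H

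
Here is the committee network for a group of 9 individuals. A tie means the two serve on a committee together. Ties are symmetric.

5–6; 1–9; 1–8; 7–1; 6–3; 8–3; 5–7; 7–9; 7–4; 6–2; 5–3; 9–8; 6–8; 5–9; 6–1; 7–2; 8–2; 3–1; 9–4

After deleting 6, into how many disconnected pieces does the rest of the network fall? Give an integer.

6's neighbors (1, 2, 3, 5, and 8) remain reachable from one another through other ties, so the rest of the network stays in one piece.

1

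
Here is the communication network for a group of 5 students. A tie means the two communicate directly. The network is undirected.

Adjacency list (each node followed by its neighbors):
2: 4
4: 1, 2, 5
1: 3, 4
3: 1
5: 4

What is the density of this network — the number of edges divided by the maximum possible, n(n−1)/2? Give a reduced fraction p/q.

2/5

There are 4 edges and 5 nodes, so the maximum possible is C(5,2) = 10.
Density = 4/10 = 2/5.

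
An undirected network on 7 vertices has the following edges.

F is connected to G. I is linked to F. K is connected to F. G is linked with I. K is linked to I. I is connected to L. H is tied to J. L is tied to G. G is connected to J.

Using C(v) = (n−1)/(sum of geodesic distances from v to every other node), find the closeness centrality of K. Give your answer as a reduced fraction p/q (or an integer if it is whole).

Distances from K: F:1, G:2, H:4, I:1, J:3, L:2. Sum = 13.
n = 7, so closeness = 6/13.

6/13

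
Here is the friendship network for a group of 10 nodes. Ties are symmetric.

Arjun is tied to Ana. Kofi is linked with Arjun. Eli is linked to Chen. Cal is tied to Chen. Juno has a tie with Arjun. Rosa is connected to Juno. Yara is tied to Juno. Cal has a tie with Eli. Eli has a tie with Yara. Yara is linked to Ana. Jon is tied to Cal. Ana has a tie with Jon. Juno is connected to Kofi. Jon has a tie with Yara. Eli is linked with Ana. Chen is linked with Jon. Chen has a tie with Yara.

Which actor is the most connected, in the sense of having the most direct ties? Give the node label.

Yara

Degrees — Ana:4, Arjun:3, Cal:3, Chen:4, Eli:4, Jon:4, Juno:4, Kofi:2, Rosa:1, Yara:5.
The maximum is 5, attained only by Yara.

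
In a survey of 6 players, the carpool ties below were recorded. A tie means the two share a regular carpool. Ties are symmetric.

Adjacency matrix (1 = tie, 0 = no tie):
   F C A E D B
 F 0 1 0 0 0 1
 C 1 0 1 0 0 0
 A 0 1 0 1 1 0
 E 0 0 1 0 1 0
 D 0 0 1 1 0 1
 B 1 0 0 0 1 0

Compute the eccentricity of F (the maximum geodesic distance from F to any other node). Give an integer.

3

Distances from F: A:2, B:1, C:1, D:2, E:3.
The largest is 3 (to E), so the eccentricity of F is 3.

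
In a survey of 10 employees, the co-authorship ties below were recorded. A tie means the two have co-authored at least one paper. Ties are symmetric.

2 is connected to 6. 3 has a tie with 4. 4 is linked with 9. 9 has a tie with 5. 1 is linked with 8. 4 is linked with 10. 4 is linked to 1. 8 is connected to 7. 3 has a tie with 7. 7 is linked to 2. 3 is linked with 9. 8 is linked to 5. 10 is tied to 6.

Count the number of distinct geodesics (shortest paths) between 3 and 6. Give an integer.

The shortest distance is 3. The length-3 paths are: 3–4–10–6; 3–7–2–6.
That gives 2 distinct shortest paths.

2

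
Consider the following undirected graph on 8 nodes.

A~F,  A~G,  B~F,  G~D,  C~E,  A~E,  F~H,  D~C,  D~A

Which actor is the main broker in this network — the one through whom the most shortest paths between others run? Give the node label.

A

Unnormalized betweenness of each node: A:27/2, B:0, C:1/2, D:3, E:2, F:11, G:0, H:0.
A has the largest value, 27/2, making it the main broker — the node through which the most shortest paths run.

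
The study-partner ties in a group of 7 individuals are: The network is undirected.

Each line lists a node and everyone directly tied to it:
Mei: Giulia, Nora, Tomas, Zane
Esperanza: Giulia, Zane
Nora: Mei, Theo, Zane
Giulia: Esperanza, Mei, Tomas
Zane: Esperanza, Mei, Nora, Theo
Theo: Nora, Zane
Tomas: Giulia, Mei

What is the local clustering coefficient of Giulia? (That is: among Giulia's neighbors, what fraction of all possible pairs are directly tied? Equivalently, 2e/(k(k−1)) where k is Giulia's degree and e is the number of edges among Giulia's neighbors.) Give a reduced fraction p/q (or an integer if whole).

1/3

Giulia's neighbors: Esperanza, Mei, and Tomas (k = 3).
Possible neighbor pairs: C(3,2) = 3. Edges among them: Mei–Tomas → e = 1.
Clustering(Giulia) = 1/3.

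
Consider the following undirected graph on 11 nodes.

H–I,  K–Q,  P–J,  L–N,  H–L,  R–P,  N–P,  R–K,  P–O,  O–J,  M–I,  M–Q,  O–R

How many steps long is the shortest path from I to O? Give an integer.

One shortest route is I – H – L – N – P – O, which uses 5 edges, and at distance 4 from I we only reach {P, R}, which does not include O. So d(I,O) = 5.

5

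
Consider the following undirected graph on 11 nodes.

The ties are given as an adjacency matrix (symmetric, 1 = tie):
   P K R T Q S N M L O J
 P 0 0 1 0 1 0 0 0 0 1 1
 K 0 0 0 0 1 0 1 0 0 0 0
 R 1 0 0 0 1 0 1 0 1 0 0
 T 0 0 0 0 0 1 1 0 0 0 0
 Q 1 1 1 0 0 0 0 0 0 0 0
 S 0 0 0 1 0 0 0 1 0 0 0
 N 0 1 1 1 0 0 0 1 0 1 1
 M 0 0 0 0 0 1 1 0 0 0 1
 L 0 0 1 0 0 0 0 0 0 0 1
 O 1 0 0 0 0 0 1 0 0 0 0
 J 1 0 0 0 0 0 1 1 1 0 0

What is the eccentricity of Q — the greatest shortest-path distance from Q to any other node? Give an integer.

Distances from Q: J:2, K:1, L:2, M:3, N:2, O:2, P:1, R:1, S:4, T:3.
The largest is 4 (to S), so the eccentricity of Q is 4.

4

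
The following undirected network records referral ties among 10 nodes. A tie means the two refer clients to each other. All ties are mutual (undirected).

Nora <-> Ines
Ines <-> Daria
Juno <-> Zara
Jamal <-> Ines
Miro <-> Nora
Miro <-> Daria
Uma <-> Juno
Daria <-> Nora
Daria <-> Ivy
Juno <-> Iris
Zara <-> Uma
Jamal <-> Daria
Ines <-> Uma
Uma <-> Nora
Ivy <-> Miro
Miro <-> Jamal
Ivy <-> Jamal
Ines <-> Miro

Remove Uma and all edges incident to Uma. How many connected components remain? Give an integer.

Without Uma, the remaining ties split the others into: {Daria, Ines, Ivy, Jamal, Miro, Nora}; {Iris, Juno, Zara}.
That's 2 separate components.

2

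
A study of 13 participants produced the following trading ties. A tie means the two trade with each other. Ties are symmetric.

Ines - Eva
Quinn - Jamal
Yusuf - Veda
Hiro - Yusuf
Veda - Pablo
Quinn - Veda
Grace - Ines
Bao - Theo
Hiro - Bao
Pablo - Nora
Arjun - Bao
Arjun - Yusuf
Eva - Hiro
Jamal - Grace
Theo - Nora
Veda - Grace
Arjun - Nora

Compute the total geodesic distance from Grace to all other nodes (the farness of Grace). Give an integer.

28

Distances from Grace: Arjun:3, Bao:4, Eva:2, Hiro:3, Ines:1, Jamal:1, Nora:3, Pablo:2, Quinn:2, Theo:4, Veda:1, Yusuf:2.
Sum = 3 + 4 + 2 + 3 + 1 + 1 + 3 + 2 + 2 + 4 + 1 + 2 = 28.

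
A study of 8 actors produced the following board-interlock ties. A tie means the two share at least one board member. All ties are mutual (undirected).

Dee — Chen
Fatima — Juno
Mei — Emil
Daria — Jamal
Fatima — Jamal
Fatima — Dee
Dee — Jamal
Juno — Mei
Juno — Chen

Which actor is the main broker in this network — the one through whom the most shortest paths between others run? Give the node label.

Juno

Unnormalized betweenness of each node: Chen:3/2, Daria:0, Dee:5/2, Emil:0, Fatima:15/2, Jamal:6, Juno:21/2, Mei:6.
Juno has the largest value, 21/2, making it the main broker — the node through which the most shortest paths run.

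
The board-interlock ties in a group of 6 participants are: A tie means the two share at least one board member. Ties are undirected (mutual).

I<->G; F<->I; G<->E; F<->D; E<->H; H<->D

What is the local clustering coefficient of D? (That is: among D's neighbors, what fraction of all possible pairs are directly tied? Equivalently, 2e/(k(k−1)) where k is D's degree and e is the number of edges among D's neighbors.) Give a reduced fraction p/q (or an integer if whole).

D's neighbors: F and H (k = 2).
Possible neighbor pairs: C(2,2) = 1. Edges among them: none → e = 0.
Clustering(D) = 0/1.

0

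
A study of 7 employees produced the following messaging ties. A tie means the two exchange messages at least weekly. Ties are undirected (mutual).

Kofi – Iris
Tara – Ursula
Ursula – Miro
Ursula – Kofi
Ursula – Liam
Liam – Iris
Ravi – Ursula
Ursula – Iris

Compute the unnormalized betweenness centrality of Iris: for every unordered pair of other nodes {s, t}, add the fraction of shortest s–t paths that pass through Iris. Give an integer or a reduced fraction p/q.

1/2

Pairs whose geodesics pass through Iris — Liam–Kofi: 1/2.
All other pairs contribute 0.
Summing the contributions gives betweenness(Iris) = 1/2.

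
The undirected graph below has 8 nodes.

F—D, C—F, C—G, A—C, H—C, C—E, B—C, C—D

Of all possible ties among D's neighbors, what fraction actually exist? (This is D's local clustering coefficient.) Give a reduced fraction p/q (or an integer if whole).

D's neighbors: C and F (k = 2).
Possible neighbor pairs: C(2,2) = 1. Edges among them: C–F → e = 1.
Clustering(D) = 1/1.

1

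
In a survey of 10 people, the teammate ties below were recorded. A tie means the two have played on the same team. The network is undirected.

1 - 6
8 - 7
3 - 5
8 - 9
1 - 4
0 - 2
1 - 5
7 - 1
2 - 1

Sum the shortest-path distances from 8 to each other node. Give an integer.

24

Distances from 8: 0:4, 1:2, 2:3, 3:4, 4:3, 5:3, 6:3, 7:1, 9:1.
Sum = 4 + 2 + 3 + 4 + 3 + 3 + 3 + 1 + 1 = 24.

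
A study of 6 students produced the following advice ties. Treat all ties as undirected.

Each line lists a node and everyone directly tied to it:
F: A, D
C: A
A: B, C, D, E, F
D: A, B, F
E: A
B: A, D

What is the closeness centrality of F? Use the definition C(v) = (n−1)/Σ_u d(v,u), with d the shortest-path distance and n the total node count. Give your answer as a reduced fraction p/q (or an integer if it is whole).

5/8

Distances from F: A:1, B:2, C:2, D:1, E:2. Sum = 8.
n = 6, so closeness = 5/8.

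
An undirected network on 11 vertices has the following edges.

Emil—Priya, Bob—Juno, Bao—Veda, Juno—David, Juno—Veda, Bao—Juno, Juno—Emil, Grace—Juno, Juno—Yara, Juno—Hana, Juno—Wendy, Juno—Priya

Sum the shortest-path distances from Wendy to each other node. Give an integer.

Distances from Wendy: Bao:2, Bob:2, David:2, Emil:2, Grace:2, Hana:2, Juno:1, Priya:2, Veda:2, Yara:2.
Sum = 2 + 2 + 2 + 2 + 2 + 2 + 1 + 2 + 2 + 2 = 19.

19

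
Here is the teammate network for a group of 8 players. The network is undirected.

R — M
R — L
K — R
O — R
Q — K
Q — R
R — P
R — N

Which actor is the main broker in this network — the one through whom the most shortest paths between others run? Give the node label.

Unnormalized betweenness of each node: K:0, L:0, M:0, N:0, O:0, P:0, Q:0, R:20.
R has the largest value, 20, making it the main broker — the node through which the most shortest paths run.

R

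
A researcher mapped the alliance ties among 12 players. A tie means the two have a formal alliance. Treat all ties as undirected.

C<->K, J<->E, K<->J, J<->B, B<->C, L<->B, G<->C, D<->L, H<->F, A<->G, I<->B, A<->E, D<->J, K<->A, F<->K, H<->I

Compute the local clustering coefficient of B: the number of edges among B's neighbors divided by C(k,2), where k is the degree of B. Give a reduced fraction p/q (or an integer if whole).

B's neighbors: C, I, J, and L (k = 4).
Possible neighbor pairs: C(4,2) = 6. Edges among them: none → e = 0.
Clustering(B) = 0/6 = 0.

0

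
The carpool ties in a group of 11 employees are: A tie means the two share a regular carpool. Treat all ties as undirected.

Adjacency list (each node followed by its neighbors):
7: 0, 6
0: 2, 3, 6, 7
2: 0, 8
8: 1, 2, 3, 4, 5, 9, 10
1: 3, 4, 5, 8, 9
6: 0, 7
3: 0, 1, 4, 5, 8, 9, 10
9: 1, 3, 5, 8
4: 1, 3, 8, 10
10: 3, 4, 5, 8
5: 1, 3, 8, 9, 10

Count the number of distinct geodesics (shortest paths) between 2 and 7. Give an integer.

The shortest distance is 2, and the only length-2 path is 2–0–7. So there is exactly 1 shortest path.

1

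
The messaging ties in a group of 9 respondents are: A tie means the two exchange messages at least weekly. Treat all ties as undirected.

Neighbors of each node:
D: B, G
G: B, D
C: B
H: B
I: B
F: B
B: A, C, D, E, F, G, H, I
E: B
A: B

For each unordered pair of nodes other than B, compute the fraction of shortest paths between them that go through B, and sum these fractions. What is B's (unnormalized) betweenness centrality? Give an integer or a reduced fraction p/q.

27

Pairs whose geodesics pass through B — A–H: 1; A–E: 1; A–D: 1; A–G: 1; A–I: 1; A–C: 1; A–F: 1; H–E: 1; H–D: 1; H–G: 1; H–I: 1; H–C: 1; H–F: 1; E–D: 1 … (+13 more pairs).
All other pairs contribute 0.
Summing the contributions gives betweenness(B) = 27.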